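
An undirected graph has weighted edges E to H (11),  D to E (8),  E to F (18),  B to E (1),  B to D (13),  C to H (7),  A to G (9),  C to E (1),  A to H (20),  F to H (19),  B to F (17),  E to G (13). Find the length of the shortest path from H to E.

8

Checking several routes:
H → E: 11
H → F → B → E: 19 + 17 + 1 = 37
H → C → E: 7 + 1 = 8
H → F → E: 19 + 18 = 37
Shortest: 8.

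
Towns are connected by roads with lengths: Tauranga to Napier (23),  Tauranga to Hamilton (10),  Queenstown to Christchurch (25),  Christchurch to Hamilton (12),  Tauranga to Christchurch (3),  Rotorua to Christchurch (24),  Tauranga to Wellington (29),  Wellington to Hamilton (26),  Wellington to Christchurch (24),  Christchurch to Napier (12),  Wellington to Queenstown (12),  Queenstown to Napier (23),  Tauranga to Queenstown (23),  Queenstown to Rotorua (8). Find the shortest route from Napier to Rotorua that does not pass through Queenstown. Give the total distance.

36

Checking several routes:
Napier-Tauranga-Christchurch-Rotorua: 23 + 3 + 24 = 50
Napier-Christchurch-Rotorua: 12 + 24 = 36
Napier-Tauranga-Hamilton-Christchurch-Rotorua: 23 + 10 + 12 + 24 = 69
Napier-Tauranga-Wellington-Christchurch-Rotorua: 23 + 29 + 24 + 24 = 100
Shortest: 36.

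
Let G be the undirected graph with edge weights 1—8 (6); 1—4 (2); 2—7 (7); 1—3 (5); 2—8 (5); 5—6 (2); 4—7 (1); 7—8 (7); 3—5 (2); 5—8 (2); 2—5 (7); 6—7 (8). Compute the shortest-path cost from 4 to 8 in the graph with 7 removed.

Paths from 4 to 8 avoiding 7:
4-1-3-5-2-8: 2 + 5 + 2 + 7 + 5 = 21
4-1-8: 2 + 6 = 8
4-1-3-5-8: 2 + 5 + 2 + 2 = 11
The minimum is 8.

8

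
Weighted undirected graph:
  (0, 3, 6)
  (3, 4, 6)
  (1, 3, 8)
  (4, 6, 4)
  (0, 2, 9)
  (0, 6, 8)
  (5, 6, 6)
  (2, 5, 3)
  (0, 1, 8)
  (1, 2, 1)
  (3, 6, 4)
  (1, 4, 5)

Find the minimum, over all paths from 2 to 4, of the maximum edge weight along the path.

Checking several routes:
2 -> 5 -> 6 -> 3 -> 4: max(3, 6, 4, 6) = 6
2 -> 5 -> 6 -> 0 -> 3 -> 4: max(3, 6, 8, 6, 6) = 8
2 -> 5 -> 6 -> 0 -> 3 -> 1 -> 4: max(3, 6, 8, 6, 8, 5) = 8
2 -> 1 -> 4: max(1, 5) = 5
2 -> 5 -> 6 -> 4: max(3, 6, 4) = 6
The minimum achievable maximum is 5.

5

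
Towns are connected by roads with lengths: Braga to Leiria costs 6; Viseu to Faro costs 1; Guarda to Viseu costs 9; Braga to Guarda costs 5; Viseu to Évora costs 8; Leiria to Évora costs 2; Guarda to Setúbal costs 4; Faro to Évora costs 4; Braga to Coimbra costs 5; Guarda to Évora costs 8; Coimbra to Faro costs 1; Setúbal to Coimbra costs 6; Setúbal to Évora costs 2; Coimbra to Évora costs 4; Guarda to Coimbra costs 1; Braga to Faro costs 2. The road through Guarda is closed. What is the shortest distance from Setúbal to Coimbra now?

Checking several routes:
Setúbal → Évora → Viseu → Faro → Coimbra: 2 + 8 + 1 + 1 = 12
Setúbal → Coimbra: 6
Setúbal → Évora → Faro → Braga → Coimbra: 2 + 4 + 2 + 5 = 13
Setúbal → Évora → Coimbra: 2 + 4 = 6
Setúbal → Évora → Faro → Coimbra: 2 + 4 + 1 = 7
Shortest: 6.

6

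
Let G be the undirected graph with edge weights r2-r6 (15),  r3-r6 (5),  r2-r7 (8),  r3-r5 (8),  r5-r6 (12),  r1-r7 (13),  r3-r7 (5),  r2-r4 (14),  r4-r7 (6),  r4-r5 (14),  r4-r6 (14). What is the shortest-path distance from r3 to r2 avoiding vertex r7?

20

Some routes from r3 to r2 avoiding r7:
r3→r5→r6→r2: 8 + 12 + 15 = 35
r3→r6→r4→r2: 5 + 14 + 14 = 33
r3→r6→r2: 5 + 15 = 20
r3→r6→r5→r4→r2: 5 + 12 + 14 + 14 = 45
r3→r5→r4→r2: 8 + 14 + 14 = 36
The minimum is 20.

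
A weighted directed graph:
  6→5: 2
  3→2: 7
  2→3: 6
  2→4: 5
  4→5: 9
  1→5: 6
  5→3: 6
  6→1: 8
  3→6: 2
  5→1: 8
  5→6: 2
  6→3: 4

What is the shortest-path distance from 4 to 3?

Routes from 4 to 3:
4→5→3: 9 + 6 = 15
4→5→6→3: 9 + 2 + 4 = 15
Shortest: 15.

15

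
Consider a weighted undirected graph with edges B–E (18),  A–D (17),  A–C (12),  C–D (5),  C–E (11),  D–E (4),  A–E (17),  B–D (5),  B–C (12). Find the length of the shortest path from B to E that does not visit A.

9

Some routes from B to E avoiding A:
B-D-C-E: 5 + 5 + 11 = 21
B-D-E: 5 + 4 = 9
B-C-D-E: 12 + 5 + 4 = 21
B-E: 18
The minimum is 9.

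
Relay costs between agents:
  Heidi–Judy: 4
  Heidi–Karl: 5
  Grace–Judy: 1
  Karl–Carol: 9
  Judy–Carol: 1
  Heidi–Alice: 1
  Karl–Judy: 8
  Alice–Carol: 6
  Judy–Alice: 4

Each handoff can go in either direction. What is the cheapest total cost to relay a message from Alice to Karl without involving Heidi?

12

Paths from Alice to Karl avoiding Heidi:
Alice → Judy → Karl: 4 + 8 = 12
Alice → Carol → Judy → Karl: 6 + 1 + 8 = 15
Alice → Carol → Karl: 6 + 9 = 15
Alice → Judy → Carol → Karl: 4 + 1 + 9 = 14
Shortest: 12.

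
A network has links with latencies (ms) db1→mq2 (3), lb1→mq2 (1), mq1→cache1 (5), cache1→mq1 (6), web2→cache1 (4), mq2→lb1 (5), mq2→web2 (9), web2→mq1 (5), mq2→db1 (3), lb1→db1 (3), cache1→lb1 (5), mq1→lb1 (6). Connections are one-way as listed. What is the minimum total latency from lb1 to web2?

10

Candidate routes:
lb1 -> mq2 -> web2: 1 + 9 = 10
lb1 -> db1 -> mq2 -> web2: 3 + 3 + 9 = 15
Shortest: 10 ms.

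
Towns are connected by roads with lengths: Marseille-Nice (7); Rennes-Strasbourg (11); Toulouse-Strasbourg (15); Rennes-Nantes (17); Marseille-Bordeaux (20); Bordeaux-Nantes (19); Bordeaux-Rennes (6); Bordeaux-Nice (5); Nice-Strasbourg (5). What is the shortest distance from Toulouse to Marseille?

Some routes from Toulouse to Marseille:
Toulouse -> Strasbourg -> Rennes -> Bordeaux -> Nice -> Marseille: 15 + 11 + 6 + 5 + 7 = 44
Toulouse -> Strasbourg -> Nice -> Marseille: 15 + 5 + 7 = 27
Toulouse -> Strasbourg -> Nice -> Bordeaux -> Marseille: 15 + 5 + 5 + 20 = 45
Best route has total 27.

27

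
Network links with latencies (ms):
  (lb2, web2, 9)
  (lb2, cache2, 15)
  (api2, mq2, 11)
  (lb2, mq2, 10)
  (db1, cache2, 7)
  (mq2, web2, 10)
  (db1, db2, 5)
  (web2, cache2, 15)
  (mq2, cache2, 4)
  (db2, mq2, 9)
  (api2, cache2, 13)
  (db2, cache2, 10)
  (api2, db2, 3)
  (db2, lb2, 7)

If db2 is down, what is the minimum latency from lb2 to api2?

21

Checking several routes:
lb2 - cache2 - mq2 - api2: 15 + 4 + 11 = 30
lb2 - mq2 - api2: 10 + 11 = 21
lb2 - cache2 - api2: 15 + 13 = 28
lb2 - web2 - mq2 - api2: 9 + 10 + 11 = 30
lb2 - mq2 - cache2 - api2: 10 + 4 + 13 = 27
Shortest: 21 ms.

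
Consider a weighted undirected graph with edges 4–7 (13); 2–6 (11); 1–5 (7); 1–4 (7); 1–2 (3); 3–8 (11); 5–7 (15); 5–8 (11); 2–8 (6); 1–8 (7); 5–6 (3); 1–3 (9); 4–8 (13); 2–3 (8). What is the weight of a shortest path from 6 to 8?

A few of the 6→8 routes:
6 → 5 → 8: 3 + 11 = 14
6 → 5 → 1 → 8: 3 + 7 + 7 = 17
6 → 2 → 8: 11 + 6 = 17
Best route has total 14.

14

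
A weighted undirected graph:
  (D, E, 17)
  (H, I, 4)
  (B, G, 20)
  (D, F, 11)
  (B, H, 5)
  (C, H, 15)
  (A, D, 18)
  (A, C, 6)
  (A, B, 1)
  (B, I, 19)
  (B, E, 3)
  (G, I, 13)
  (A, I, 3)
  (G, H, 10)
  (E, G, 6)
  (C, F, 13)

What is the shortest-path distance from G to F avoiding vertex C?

Comparing a few candidate routes:
G-E-B-A-D-F: 6 + 3 + 1 + 18 + 11 = 39
G-E-D-F: 6 + 17 + 11 = 34
G-I-A-D-F: 13 + 3 + 18 + 11 = 45
G-H-B-A-D-F: 10 + 5 + 1 + 18 + 11 = 45
G-H-B-E-D-F: 10 + 5 + 3 + 17 + 11 = 46
Shortest: 34.

34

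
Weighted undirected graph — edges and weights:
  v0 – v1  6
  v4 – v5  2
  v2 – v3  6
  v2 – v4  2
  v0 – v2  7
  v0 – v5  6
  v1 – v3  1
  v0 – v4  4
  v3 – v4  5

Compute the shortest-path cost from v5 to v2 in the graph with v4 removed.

13

Routes from v5 to v2 avoiding v4:
v5 -> v0 -> v2: 6 + 7 = 13
v5 -> v0 -> v1 -> v3 -> v2: 6 + 6 + 1 + 6 = 19
The minimum is 13.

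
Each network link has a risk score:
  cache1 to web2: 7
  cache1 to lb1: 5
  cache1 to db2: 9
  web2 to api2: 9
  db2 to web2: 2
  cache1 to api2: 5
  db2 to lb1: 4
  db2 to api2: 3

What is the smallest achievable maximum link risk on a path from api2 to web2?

Some routes from api2 to web2:
api2 → cache1 → web2: max(5, 7) = 7
api2 → db2 → web2: max(3, 2) = 3
api2 → cache1 → lb1 → db2 → web2: max(5, 5, 4, 2) = 5
api2 → db2 → lb1 → cache1 → web2: max(3, 4, 5, 7) = 7
The minimum achievable maximum is 3.

3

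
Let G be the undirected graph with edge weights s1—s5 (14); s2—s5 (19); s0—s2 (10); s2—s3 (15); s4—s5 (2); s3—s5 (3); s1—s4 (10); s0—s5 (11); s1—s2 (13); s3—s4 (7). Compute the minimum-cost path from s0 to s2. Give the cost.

Checking several routes:
s0→s2: 10
s0→s5→s4→s1→s2: 11 + 2 + 10 + 13 = 36
s0→s5→s4→s3→s2: 11 + 2 + 7 + 15 = 35
s0→s5→s3→s2: 11 + 3 + 15 = 29
s0→s5→s2: 11 + 19 = 30
Best route has total 10.

10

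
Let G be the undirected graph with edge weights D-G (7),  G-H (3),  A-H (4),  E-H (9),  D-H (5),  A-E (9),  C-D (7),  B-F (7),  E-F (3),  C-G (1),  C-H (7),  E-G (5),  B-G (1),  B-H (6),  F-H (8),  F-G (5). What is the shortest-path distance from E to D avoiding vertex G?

Some routes from E to D avoiding G:
E - H - D: 9 + 5 = 14
E - F - H - D: 3 + 8 + 5 = 16
E - F - B - H - D: 3 + 7 + 6 + 5 = 21
E - A - H - D: 9 + 4 + 5 = 18
Shortest: 14.

14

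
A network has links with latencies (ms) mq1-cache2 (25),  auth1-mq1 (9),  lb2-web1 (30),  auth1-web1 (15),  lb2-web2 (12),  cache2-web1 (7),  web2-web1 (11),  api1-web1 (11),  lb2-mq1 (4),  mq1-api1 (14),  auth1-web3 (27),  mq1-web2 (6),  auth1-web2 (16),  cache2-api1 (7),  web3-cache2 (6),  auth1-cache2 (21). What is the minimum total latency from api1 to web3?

13

Checking several routes:
api1-web1-cache2-web3: 11 + 7 + 6 = 24
api1-mq1-web2-web1-cache2-web3: 14 + 6 + 11 + 7 + 6 = 44
api1-cache2-web3: 7 + 6 = 13
Shortest: 13 ms.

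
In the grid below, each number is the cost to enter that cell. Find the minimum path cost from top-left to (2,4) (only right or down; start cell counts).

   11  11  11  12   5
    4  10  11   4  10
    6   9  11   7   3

50

Cheapest: r0c0 -> r1c0 -> r1c1 -> r1c2 -> r1c3 -> r2c3 -> r2c4
  11 + 4 + 10 + 11 + 4 + 7 + 3 = 50
(Top row then right column would cost 63.)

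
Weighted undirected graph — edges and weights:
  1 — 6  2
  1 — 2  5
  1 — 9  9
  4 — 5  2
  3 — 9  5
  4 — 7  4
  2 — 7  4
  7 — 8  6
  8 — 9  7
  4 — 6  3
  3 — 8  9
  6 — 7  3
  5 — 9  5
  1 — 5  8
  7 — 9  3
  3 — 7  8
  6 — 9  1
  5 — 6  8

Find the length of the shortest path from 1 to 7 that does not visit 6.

9

A few of the 1→7 routes:
1 -> 5 -> 4 -> 7: 8 + 2 + 4 = 14
1 -> 9 -> 5 -> 4 -> 7: 9 + 5 + 2 + 4 = 20
1 -> 9 -> 3 -> 7: 9 + 5 + 8 = 22
1 -> 2 -> 7: 5 + 4 = 9
1 -> 9 -> 7: 9 + 3 = 12
1 -> 5 -> 9 -> 7: 8 + 5 + 3 = 16
Best route has total 9.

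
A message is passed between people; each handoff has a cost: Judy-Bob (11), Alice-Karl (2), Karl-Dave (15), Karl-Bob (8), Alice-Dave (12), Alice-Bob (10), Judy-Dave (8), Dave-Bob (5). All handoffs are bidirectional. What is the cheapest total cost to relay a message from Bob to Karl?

8

Comparing a few candidate routes:
Bob → Alice → Karl: 10 + 2 = 12
Bob → Karl: 8
Bob → Dave → Alice → Karl: 5 + 12 + 2 = 19
Shortest: 8.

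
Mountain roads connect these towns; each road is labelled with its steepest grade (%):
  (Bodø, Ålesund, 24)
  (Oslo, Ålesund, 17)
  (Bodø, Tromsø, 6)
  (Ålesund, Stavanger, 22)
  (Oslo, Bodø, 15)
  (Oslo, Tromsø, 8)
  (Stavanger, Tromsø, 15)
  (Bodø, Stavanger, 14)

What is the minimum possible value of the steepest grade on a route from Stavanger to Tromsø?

A few of the Stavanger→Tromsø routes:
Stavanger → Bodø → Oslo → Tromsø: max(14, 15, 8) = 15
Stavanger → Tromsø: max(15) = 15
Stavanger → Bodø → Tromsø: max(14, 6) = 14
The minimum achievable maximum is 14%.

14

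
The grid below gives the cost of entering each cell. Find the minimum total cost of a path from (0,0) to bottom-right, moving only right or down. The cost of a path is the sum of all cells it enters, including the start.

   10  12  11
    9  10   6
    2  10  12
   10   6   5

42

Path (0,0)→(1,0)→(2,0)→(2,1)→(3,1)→(3,2): 10 + 9 + 2 + 10 + 6 + 5 = 42.
For comparison, the top-then-right route costs 56.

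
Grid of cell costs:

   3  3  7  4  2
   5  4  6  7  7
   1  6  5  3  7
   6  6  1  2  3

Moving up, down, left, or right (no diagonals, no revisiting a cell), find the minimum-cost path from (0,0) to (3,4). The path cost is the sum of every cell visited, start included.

One optimal route is r0c0 -> r1c0 -> r2c0 -> r2c1 -> r2c2 -> r3c2 -> r3c3 -> r3c4.
Its cost is 3 + 5 + 1 + 6 + 5 + 1 + 2 + 3 = 26.

26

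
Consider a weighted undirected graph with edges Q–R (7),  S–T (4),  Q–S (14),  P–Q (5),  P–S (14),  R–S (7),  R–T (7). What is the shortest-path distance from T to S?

4

Paths from T to S:
T - R - S: 7 + 7 = 14
T - R - Q - P - S: 7 + 7 + 5 + 14 = 33
T - R - Q - S: 7 + 7 + 14 = 28
T - S: 4
The minimum is 4.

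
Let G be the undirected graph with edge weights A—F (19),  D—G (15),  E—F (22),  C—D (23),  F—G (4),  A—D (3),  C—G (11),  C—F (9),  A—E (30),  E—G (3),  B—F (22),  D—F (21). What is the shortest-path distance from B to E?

29

Comparing a few candidate routes:
B-F-G-E: 22 + 4 + 3 = 29
B-F-A-E: 22 + 19 + 30 = 71
B-F-D-G-E: 22 + 21 + 15 + 3 = 61
B-F-A-D-G-E: 22 + 19 + 3 + 15 + 3 = 62
B-F-E: 22 + 22 = 44
B-F-C-G-E: 22 + 9 + 11 + 3 = 45
Shortest: 29.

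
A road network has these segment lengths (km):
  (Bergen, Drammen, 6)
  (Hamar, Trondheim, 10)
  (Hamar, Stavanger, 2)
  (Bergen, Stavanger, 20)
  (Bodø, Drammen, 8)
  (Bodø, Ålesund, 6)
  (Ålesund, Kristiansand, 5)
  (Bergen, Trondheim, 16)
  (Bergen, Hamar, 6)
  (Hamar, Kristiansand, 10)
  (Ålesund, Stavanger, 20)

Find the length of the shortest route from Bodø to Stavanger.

Comparing a few candidate routes:
Bodø-Drammen-Bergen-Hamar-Stavanger: 8 + 6 + 6 + 2 = 22
Bodø-Drammen-Bergen-Trondheim-Hamar-Stavanger: 8 + 6 + 16 + 10 + 2 = 42
Bodø-Drammen-Bergen-Stavanger: 8 + 6 + 20 = 34
Bodø-Ålesund-Stavanger: 6 + 20 = 26
Bodø-Ålesund-Kristiansand-Hamar-Stavanger: 6 + 5 + 10 + 2 = 23
Shortest: 22 km.

22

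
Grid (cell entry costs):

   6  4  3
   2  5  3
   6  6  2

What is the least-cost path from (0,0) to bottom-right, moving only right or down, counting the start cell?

Path [0,0] -> [0,1] -> [0,2] -> [1,2] -> [2,2]: 6 + 4 + 3 + 3 + 2 = 18.

18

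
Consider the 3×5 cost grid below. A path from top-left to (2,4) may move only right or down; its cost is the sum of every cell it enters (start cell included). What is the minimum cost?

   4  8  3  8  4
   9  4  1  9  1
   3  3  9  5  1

Path [0,0] -> [0,1] -> [0,2] -> [1,2] -> [1,3] -> [1,4] -> [2,4]: 4 + 8 + 3 + 1 + 9 + 1 + 1 = 27.

27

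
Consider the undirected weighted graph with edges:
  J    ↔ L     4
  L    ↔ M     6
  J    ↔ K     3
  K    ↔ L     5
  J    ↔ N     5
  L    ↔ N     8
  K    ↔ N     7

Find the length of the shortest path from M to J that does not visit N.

10

Routes from M to J avoiding N:
M→L→K→J: 6 + 5 + 3 = 14
M→L→J: 6 + 4 = 10
Best route has total 10.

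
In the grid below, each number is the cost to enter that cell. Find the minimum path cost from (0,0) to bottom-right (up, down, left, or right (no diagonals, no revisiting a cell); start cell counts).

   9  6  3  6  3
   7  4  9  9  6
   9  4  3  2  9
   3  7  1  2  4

One optimal route is (0,0)→(0,1)→(1,1)→(2,1)→(2,2)→(3,2)→(3,3)→(3,4).
Its cost is 9 + 6 + 4 + 4 + 3 + 1 + 2 + 4 = 33.

33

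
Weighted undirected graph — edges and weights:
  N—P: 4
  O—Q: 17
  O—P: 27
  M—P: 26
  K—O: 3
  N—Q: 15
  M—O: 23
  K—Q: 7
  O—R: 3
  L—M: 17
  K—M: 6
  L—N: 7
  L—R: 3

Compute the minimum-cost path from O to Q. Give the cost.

10

Comparing a few candidate routes:
O → Q: 17
O → R → L → N → Q: 3 + 3 + 7 + 15 = 28
O → R → L → M → K → Q: 3 + 3 + 17 + 6 + 7 = 36
O → K → Q: 3 + 7 = 10
The minimum is 10.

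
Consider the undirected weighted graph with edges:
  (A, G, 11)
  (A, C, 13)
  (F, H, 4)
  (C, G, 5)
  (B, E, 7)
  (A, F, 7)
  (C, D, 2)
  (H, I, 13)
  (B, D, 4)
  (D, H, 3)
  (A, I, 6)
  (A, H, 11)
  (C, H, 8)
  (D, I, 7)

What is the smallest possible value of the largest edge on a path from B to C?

A few of the B→C routes:
B→D→H→C: max(4, 3, 8) = 8
B→D→I→A→H→C: max(4, 7, 6, 11, 8) = 11
B→D→C: max(4, 2) = 4
B→D→H→F→A→G→C: max(4, 3, 4, 7, 11, 5) = 11
B→D→I→A→F→H→C: max(4, 7, 6, 7, 4, 8) = 8
B→D→H→A→G→C: max(4, 3, 11, 11, 5) = 11
The minimum achievable maximum is 4.

4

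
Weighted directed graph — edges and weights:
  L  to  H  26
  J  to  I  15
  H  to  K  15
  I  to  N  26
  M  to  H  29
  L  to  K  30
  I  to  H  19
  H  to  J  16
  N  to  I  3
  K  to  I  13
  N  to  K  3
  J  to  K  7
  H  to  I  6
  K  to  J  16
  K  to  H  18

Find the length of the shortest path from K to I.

13

Paths from K to I:
K-I: 13
K-H-J-I: 18 + 16 + 15 = 49
K-J-I: 16 + 15 = 31
K-H-I: 18 + 6 = 24
Best route has total 13.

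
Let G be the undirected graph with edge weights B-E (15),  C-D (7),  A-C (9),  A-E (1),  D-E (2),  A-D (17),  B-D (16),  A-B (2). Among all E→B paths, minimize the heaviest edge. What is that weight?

A few of the E→B routes:
E - B: max(15) = 15
E - A - B: max(1, 2) = 2
E - D - B: max(2, 16) = 16
E - D - C - A - B: max(2, 7, 9, 2) = 9
Smallest bottleneck: 2.

2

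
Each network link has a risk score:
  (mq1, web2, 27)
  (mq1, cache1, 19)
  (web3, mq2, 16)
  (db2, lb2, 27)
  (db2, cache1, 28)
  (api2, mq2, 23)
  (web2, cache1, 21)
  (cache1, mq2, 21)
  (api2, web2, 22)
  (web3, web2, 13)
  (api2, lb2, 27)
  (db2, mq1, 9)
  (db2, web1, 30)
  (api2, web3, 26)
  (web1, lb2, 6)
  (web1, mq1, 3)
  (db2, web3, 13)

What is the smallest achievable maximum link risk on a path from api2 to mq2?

22

Some routes from api2 to mq2:
api2→web2→web3→mq2: max(22, 13, 16) = 22
api2→web2→cache1→mq1→db2→web3→mq2: max(22, 21, 19, 9, 13, 16) = 22
api2→web2→web3→db2→mq1→cache1→mq2: max(22, 13, 13, 9, 19, 21) = 22
api2→web2→cache1→mq2: max(22, 21, 21) = 22
Best route has worst link 22.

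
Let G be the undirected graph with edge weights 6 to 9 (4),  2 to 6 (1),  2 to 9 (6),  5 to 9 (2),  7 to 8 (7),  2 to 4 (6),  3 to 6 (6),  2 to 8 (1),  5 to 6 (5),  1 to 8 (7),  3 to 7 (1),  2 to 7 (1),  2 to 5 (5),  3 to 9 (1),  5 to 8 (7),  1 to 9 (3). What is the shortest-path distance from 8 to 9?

4

A few of the 8→9 routes:
8 → 2 → 5 → 9: 1 + 5 + 2 = 8
8 → 2 → 6 → 9: 1 + 1 + 4 = 6
8 → 5 → 9: 7 + 2 = 9
8 → 2 → 6 → 3 → 9: 1 + 1 + 6 + 1 = 9
8 → 2 → 9: 1 + 6 = 7
8 → 2 → 7 → 3 → 9: 1 + 1 + 1 + 1 = 4
Shortest: 4.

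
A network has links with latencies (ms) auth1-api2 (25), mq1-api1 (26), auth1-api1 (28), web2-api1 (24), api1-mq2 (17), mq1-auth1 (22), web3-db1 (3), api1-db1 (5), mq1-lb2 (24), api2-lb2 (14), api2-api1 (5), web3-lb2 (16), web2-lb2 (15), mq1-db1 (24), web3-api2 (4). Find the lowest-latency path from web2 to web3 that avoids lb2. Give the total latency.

32

Some routes from web2 to web3 avoiding lb2:
web2→api1→mq1→db1→web3: 24 + 26 + 24 + 3 = 77
web2→api1→auth1→api2→web3: 24 + 28 + 25 + 4 = 81
web2→api1→db1→web3: 24 + 5 + 3 = 32
web2→api1→api2→web3: 24 + 5 + 4 = 33
Best route has total 32 ms.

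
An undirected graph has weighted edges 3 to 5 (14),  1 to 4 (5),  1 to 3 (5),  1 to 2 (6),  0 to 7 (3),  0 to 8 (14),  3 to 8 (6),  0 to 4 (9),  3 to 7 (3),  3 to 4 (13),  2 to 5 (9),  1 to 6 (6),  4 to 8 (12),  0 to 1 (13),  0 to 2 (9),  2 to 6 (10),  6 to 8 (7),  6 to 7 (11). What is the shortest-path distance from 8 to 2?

17

Checking several routes:
8 → 3 → 1 → 2: 6 + 5 + 6 = 17
8 → 0 → 2: 14 + 9 = 23
8 → 4 → 1 → 2: 12 + 5 + 6 = 23
8 → 6 → 2: 7 + 10 = 17
8 → 3 → 7 → 0 → 2: 6 + 3 + 3 + 9 = 21
8 → 6 → 1 → 2: 7 + 6 + 6 = 19
Shortest: 17.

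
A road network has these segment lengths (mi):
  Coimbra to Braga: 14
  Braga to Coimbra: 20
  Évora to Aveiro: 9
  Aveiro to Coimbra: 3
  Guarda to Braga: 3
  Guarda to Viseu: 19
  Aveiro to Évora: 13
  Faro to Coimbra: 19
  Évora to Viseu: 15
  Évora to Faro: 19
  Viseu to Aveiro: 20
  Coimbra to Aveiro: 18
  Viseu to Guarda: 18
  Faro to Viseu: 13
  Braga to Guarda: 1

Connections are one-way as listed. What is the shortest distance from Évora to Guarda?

27

A few of the Évora→Guarda routes:
Évora-Faro-Viseu-Guarda: 19 + 13 + 18 = 50
Évora-Aveiro-Coimbra-Braga-Guarda: 9 + 3 + 14 + 1 = 27
Évora-Viseu-Aveiro-Coimbra-Braga-Guarda: 15 + 20 + 3 + 14 + 1 = 53
Évora-Viseu-Guarda: 15 + 18 = 33
The minimum is 27 mi.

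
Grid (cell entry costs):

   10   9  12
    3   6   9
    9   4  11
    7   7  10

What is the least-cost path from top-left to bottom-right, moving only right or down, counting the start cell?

One optimal route is r0c0 → r1c0 → r1c1 → r2c1 → r3c1 → r3c2.
Its cost is 10 + 3 + 6 + 4 + 7 + 10 = 40.
For comparison, the top-then-right route costs 61.

40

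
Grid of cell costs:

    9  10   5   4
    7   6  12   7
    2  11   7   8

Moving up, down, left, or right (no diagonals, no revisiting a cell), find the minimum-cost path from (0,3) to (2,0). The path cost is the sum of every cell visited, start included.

34

One optimal route is r0c3 → r0c2 → r0c1 → r1c1 → r1c0 → r2c0.
Its cost is 4 + 5 + 10 + 6 + 7 + 2 = 34.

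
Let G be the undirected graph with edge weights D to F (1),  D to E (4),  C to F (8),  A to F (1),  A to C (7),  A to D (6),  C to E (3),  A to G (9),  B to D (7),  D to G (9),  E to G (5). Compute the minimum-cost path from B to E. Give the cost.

Comparing a few candidate routes:
B-D-F-C-E: 7 + 1 + 8 + 3 = 19
B-D-G-E: 7 + 9 + 5 = 21
B-D-A-C-E: 7 + 6 + 7 + 3 = 23
B-D-F-A-C-E: 7 + 1 + 1 + 7 + 3 = 19
B-D-E: 7 + 4 = 11
Best route has total 11.

11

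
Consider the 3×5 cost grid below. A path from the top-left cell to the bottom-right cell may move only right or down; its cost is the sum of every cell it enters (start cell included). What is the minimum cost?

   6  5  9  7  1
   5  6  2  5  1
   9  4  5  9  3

Best path: [0,0] -> [0,1] -> [1,1] -> [1,2] -> [1,3] -> [1,4] -> [2,4]
Cost: 6 + 5 + 6 + 2 + 5 + 1 + 3 = 28
(Top row then right column would cost 32.)

28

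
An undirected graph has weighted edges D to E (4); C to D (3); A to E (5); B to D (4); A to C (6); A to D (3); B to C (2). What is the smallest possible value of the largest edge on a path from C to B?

2

Some routes from C to B:
C → A → D → B: max(6, 3, 4) = 6
C → B: max(2) = 2
C → D → B: max(3, 4) = 4
Best route has worst link 2.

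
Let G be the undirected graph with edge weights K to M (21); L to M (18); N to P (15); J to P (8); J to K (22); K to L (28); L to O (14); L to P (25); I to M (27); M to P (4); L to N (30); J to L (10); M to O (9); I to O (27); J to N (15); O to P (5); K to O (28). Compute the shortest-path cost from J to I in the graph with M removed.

Some routes from J to I avoiding M:
J-L-O-I: 10 + 14 + 27 = 51
J-L-P-O-I: 10 + 25 + 5 + 27 = 67
J-N-P-O-I: 15 + 15 + 5 + 27 = 62
J-P-O-I: 8 + 5 + 27 = 40
Best route has total 40.

40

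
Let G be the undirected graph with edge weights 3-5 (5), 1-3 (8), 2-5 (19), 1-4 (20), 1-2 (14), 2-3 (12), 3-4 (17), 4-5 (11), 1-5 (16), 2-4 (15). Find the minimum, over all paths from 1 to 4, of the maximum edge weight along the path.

11

Some routes from 1 to 4:
1 - 3 - 2 - 4: max(8, 12, 15) = 15
1 - 2 - 4: max(14, 15) = 15
1 - 3 - 5 - 4: max(8, 5, 11) = 11
1 - 2 - 3 - 5 - 4: max(14, 12, 5, 11) = 14
The minimum achievable maximum is 11.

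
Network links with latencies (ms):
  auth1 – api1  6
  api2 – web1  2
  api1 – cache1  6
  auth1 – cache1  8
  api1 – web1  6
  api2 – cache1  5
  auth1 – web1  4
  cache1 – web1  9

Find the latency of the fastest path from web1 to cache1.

Some routes from web1 to cache1:
web1 → api1 → cache1: 6 + 6 = 12
web1 → auth1 → cache1: 4 + 8 = 12
web1 → cache1: 9
web1 → api2 → cache1: 2 + 5 = 7
web1 → auth1 → api1 → cache1: 4 + 6 + 6 = 16
The minimum is 7 ms.

7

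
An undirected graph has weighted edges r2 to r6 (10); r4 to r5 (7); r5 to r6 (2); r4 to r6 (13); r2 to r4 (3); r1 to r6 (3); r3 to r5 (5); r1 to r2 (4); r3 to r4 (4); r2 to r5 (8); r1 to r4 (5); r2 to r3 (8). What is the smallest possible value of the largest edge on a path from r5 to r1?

3

Checking several routes:
r5 → r3 → r4 → r2 → r1: max(5, 4, 3, 4) = 5
r5 → r3 → r4 → r1: max(5, 4, 5) = 5
r5 → r6 → r1: max(2, 3) = 3
r5 → r4 → r1: max(7, 5) = 7
The minimum achievable maximum is 3.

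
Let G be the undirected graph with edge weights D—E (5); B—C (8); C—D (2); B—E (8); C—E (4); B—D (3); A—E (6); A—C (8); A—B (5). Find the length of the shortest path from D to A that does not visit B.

10

Paths from D to A avoiding B:
D -> C -> A: 2 + 8 = 10
D -> E -> A: 5 + 6 = 11
D -> C -> E -> A: 2 + 4 + 6 = 12
D -> E -> C -> A: 5 + 4 + 8 = 17
Best route has total 10.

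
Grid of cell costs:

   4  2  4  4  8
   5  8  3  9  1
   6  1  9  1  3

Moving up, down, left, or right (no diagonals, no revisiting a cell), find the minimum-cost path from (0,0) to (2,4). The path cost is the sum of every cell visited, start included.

Cheapest: (0,0)→(0,1)→(0,2)→(0,3)→(0,4)→(1,4)→(2,4)
  4 + 2 + 4 + 4 + 8 + 1 + 3 = 26

26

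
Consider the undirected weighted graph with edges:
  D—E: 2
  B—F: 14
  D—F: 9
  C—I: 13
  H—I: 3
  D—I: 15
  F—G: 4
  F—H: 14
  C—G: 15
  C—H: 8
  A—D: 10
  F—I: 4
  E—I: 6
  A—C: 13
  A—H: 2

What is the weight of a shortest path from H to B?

A few of the H→B routes:
H→I→E→D→F→B: 3 + 6 + 2 + 9 + 14 = 34
H→I→F→B: 3 + 4 + 14 = 21
H→F→B: 14 + 14 = 28
H→A→D→F→B: 2 + 10 + 9 + 14 = 35
H→A→D→E→I→F→B: 2 + 10 + 2 + 6 + 4 + 14 = 38
The minimum is 21.

21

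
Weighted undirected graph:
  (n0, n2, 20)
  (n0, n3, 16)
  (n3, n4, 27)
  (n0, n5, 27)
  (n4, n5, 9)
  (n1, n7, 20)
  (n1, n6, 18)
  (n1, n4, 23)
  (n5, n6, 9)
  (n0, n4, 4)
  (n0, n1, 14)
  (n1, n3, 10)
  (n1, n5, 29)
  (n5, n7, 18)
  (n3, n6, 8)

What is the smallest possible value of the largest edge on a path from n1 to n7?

18

Comparing a few candidate routes:
n1→n3→n0→n4→n5→n7: max(10, 16, 4, 9, 18) = 18
n1→n3→n6→n5→n7: max(10, 8, 9, 18) = 18
n1→n0→n3→n6→n5→n7: max(14, 16, 8, 9, 18) = 18
n1→n0→n4→n5→n7: max(14, 4, 9, 18) = 18
The minimum achievable maximum is 18.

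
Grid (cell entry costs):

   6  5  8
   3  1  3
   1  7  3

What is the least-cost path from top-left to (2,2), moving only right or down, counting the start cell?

One optimal route is (0,0) → (1,0) → (1,1) → (1,2) → (2,2).
Its cost is 6 + 3 + 1 + 3 + 3 = 16.
(Top row then right column would cost 25.)

16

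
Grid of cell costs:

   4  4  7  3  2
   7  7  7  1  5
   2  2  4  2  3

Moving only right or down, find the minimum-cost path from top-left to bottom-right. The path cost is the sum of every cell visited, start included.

Path [0,0] -> [0,1] -> [0,2] -> [0,3] -> [1,3] -> [2,3] -> [2,4]: 4 + 4 + 7 + 3 + 1 + 2 + 3 = 24.

24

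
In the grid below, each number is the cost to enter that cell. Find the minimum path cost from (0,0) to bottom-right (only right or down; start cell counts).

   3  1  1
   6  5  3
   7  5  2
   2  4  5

Cheapest: [0,0] → [0,1] → [0,2] → [1,2] → [2,2] → [3,2]
  3 + 1 + 1 + 3 + 2 + 5 = 15

15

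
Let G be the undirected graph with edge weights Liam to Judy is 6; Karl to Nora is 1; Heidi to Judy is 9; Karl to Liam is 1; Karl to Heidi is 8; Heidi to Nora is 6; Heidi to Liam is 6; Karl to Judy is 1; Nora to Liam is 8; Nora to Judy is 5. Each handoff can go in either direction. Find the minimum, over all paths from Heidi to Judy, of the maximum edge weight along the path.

6

Some routes from Heidi to Judy:
Heidi-Nora-Judy: max(6, 5) = 6
Heidi-Liam-Karl-Nora-Judy: max(6, 1, 1, 5) = 6
Heidi-Liam-Judy: max(6, 6) = 6
Heidi-Nora-Karl-Judy: max(6, 1, 1) = 6
Heidi-Liam-Karl-Judy: max(6, 1, 1) = 6
Heidi-Nora-Karl-Liam-Judy: max(6, 1, 1, 6) = 6
Best route has worst link 6.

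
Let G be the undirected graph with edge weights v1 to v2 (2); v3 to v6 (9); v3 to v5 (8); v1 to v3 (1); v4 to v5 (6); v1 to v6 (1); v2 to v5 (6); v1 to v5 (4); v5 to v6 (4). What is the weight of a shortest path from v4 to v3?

Checking several routes:
v4 - v5 - v6 - v1 - v3: 6 + 4 + 1 + 1 = 12
v4 - v5 - v1 - v3: 6 + 4 + 1 = 11
v4 - v5 - v3: 6 + 8 = 14
Shortest: 11.

11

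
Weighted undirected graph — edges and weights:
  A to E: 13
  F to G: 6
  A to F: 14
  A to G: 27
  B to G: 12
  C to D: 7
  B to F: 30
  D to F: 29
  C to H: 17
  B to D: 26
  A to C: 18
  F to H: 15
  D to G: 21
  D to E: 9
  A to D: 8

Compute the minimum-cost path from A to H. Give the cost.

Checking several routes:
A → D → C → H: 8 + 7 + 17 = 32
A → F → H: 14 + 15 = 29
A → E → D → C → H: 13 + 9 + 7 + 17 = 46
A → C → H: 18 + 17 = 35
The minimum is 29.

29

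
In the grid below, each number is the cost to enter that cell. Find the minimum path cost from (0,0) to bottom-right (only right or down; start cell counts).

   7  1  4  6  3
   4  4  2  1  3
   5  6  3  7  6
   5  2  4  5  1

Best path: [0,0] → [0,1] → [0,2] → [1,2] → [1,3] → [1,4] → [2,4] → [3,4]
Cost: 7 + 1 + 4 + 2 + 1 + 3 + 6 + 1 = 25

25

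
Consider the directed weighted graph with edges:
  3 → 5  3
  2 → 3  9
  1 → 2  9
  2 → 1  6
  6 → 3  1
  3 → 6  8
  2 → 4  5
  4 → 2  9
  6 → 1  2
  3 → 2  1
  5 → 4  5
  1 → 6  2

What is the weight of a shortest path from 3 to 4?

Paths from 3 to 4:
3-2-4: 1 + 5 = 6
3-5-4: 3 + 5 = 8
3-6-1-2-4: 8 + 2 + 9 + 5 = 24
The minimum is 6.

6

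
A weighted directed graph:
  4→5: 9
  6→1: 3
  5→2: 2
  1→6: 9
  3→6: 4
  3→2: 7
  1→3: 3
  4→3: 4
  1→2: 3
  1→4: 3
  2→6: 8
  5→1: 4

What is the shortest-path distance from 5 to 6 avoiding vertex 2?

Paths from 5 to 6 avoiding 2:
5 → 1 → 3 → 6: 4 + 3 + 4 = 11
5 → 1 → 4 → 3 → 6: 4 + 3 + 4 + 4 = 15
5 → 1 → 6: 4 + 9 = 13
Shortest: 11.

11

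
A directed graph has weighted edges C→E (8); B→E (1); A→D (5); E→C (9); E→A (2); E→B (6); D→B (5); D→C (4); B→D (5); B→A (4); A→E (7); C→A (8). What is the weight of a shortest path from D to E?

Paths from D to E:
D - B - A - E: 5 + 4 + 7 = 16
D - C - E: 4 + 8 = 12
D - B - E: 5 + 1 = 6
D - C - A - E: 4 + 8 + 7 = 19
Shortest: 6.

6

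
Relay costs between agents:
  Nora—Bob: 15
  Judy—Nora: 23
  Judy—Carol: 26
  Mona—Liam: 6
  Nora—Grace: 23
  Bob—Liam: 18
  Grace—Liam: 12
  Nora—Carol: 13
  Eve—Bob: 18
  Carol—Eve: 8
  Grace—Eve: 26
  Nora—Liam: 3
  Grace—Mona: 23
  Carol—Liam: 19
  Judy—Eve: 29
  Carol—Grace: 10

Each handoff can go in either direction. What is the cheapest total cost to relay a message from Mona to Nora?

9

Comparing a few candidate routes:
Mona→Liam→Carol→Nora: 6 + 19 + 13 = 38
Mona→Liam→Nora: 6 + 3 = 9
Mona→Grace→Liam→Nora: 23 + 12 + 3 = 38
Mona→Liam→Grace→Carol→Nora: 6 + 12 + 10 + 13 = 41
Mona→Liam→Bob→Nora: 6 + 18 + 15 = 39
The minimum is 9.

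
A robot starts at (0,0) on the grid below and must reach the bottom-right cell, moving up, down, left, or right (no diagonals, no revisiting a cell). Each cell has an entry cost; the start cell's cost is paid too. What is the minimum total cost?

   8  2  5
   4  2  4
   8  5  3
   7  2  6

25

Best path: r0c0 r0c1 r1c1 r1c2 r2c2 r3c2
Cost: 8 + 2 + 2 + 4 + 3 + 6 = 25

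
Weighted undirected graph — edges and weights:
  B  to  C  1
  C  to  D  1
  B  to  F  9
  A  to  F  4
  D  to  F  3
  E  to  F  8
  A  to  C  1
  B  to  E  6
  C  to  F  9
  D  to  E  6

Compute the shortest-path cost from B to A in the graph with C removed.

Candidate routes:
B→E→F→A: 6 + 8 + 4 = 18
B→F→A: 9 + 4 = 13
B→E→D→F→A: 6 + 6 + 3 + 4 = 19
Shortest: 13.

13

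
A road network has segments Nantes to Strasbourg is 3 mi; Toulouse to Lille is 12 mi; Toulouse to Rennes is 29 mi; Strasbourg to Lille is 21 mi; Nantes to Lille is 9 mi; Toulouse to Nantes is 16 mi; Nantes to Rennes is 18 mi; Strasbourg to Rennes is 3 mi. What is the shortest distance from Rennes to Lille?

15

Some routes from Rennes to Lille:
Rennes→Strasbourg→Lille: 3 + 21 = 24
Rennes→Strasbourg→Nantes→Lille: 3 + 3 + 9 = 15
Rennes→Toulouse→Lille: 29 + 12 = 41
Rennes→Nantes→Lille: 18 + 9 = 27
Rennes→Strasbourg→Nantes→Toulouse→Lille: 3 + 3 + 16 + 12 = 34
Shortest: 15 mi.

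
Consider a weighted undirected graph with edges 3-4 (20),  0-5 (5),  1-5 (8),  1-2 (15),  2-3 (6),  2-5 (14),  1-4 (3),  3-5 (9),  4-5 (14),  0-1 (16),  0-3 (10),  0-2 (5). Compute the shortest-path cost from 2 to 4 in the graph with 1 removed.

24

Comparing a few candidate routes:
2 - 0 - 5 - 4: 5 + 5 + 14 = 24
2 - 5 - 4: 14 + 14 = 28
2 - 3 - 4: 6 + 20 = 26
Shortest: 24.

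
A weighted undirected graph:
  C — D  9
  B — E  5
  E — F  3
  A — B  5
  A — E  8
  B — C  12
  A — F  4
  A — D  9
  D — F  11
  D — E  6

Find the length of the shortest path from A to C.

17

A few of the A→C routes:
A -> B -> C: 5 + 12 = 17
A -> E -> D -> C: 8 + 6 + 9 = 23
A -> F -> E -> B -> C: 4 + 3 + 5 + 12 = 24
A -> F -> E -> D -> C: 4 + 3 + 6 + 9 = 22
A -> F -> D -> C: 4 + 11 + 9 = 24
A -> D -> C: 9 + 9 = 18
Shortest: 17.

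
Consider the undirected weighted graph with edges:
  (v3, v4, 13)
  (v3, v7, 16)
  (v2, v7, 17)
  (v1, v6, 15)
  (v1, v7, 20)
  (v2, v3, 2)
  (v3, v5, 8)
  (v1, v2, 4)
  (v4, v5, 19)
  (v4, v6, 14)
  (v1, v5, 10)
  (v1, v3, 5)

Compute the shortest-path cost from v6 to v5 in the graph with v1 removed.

33

Paths from v6 to v5 avoiding v1:
v6 - v4 - v5: 14 + 19 = 33
v6 - v4 - v3 - v5: 14 + 13 + 8 = 35
The minimum is 33.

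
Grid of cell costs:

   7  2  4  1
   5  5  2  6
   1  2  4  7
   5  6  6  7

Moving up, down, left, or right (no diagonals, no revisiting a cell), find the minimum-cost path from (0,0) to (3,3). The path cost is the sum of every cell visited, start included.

Take [0,0] [0,1] [0,2] [1,2] [2,2] [3,2] [3,3] for a total of 7 + 2 + 4 + 2 + 4 + 6 + 7 = 32.

32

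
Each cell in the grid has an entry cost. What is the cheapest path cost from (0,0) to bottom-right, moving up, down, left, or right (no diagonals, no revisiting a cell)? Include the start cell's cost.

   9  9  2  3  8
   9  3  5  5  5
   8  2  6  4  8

40

Take [0,0] [0,1] [0,2] [0,3] [1,3] [2,3] [2,4] for a total of 9 + 9 + 2 + 3 + 5 + 4 + 8 = 40.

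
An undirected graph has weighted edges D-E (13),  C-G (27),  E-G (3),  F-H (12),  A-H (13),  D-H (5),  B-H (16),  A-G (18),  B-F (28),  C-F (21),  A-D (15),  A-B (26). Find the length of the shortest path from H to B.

16

Comparing a few candidate routes:
H → B: 16
H → D → E → G → A → B: 5 + 13 + 3 + 18 + 26 = 65
H → A → B: 13 + 26 = 39
H → D → E → G → C → F → B: 5 + 13 + 3 + 27 + 21 + 28 = 97
H → D → A → B: 5 + 15 + 26 = 46
H → F → B: 12 + 28 = 40
Shortest: 16.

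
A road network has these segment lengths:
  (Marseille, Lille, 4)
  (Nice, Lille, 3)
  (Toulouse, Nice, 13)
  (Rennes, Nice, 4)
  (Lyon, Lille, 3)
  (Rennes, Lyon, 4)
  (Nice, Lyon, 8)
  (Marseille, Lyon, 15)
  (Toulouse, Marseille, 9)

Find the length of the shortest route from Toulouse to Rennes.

Comparing a few candidate routes:
Toulouse -> Nice -> Lille -> Lyon -> Rennes: 13 + 3 + 3 + 4 = 23
Toulouse -> Marseille -> Lille -> Lyon -> Rennes: 9 + 4 + 3 + 4 = 20
Toulouse -> Marseille -> Lille -> Nice -> Lyon -> Rennes: 9 + 4 + 3 + 8 + 4 = 28
Toulouse -> Nice -> Lyon -> Rennes: 13 + 8 + 4 = 25
Toulouse -> Marseille -> Lille -> Nice -> Rennes: 9 + 4 + 3 + 4 = 20
Toulouse -> Nice -> Rennes: 13 + 4 = 17
Best route has total 17.

17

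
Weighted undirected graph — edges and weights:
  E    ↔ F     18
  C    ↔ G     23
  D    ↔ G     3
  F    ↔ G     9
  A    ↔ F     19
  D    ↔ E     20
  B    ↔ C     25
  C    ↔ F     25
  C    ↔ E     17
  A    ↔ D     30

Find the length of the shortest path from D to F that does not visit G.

Paths from D to F avoiding G:
D → E → F: 20 + 18 = 38
D → E → C → F: 20 + 17 + 25 = 62
D → A → F: 30 + 19 = 49
The minimum is 38.

38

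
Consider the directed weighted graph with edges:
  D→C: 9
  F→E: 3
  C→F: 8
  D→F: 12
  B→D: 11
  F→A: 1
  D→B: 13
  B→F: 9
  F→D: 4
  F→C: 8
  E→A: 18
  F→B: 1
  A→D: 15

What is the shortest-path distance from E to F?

Candidate routes:
E - A - D - C - F: 18 + 15 + 9 + 8 = 50
E - A - D - B - F: 18 + 15 + 13 + 9 = 55
E - A - D - F: 18 + 15 + 12 = 45
Shortest: 45.

45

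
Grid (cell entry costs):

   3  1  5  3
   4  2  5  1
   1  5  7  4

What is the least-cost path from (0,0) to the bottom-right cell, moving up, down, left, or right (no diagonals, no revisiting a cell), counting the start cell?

16

Cheapest: r0c0 r0c1 r1c1 r1c2 r1c3 r2c3
  3 + 1 + 2 + 5 + 1 + 4 = 16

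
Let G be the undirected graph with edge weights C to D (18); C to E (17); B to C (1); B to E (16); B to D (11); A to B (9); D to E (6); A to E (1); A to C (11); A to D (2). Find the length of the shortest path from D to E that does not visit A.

6

Some routes from D to E avoiding A:
D→B→E: 11 + 16 = 27
D→E: 6
D→B→C→E: 11 + 1 + 17 = 29
Shortest: 6.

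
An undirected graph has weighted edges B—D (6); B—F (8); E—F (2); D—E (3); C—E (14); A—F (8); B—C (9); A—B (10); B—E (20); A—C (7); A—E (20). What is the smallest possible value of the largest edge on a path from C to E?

Checking several routes:
C -> B -> A -> F -> E: max(9, 10, 8, 2) = 10
C -> A -> F -> B -> D -> E: max(7, 8, 8, 6, 3) = 8
C -> B -> D -> E: max(9, 6, 3) = 9
C -> B -> F -> E: max(9, 8, 2) = 9
C -> A -> F -> E: max(7, 8, 2) = 8
C -> A -> B -> F -> E: max(7, 10, 8, 2) = 10
Best route has worst link 8.

8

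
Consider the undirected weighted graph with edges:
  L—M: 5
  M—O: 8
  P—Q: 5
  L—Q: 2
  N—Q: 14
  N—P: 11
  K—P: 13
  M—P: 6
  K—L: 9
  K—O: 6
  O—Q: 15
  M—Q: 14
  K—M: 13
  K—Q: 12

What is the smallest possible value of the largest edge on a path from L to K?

8

Comparing a few candidate routes:
L → Q → P → M → O → K: max(2, 5, 6, 8, 6) = 8
L → M → P → Q → K: max(5, 6, 5, 12) = 12
L → K: max(9) = 9
L → M → O → K: max(5, 8, 6) = 8
Best route has worst link 8.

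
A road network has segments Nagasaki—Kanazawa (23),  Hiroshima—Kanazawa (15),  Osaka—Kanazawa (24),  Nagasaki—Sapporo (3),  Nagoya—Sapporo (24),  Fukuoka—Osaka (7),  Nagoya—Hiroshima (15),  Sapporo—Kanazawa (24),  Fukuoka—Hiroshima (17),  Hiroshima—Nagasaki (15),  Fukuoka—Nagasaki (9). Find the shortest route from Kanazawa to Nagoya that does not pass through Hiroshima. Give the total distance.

Paths from Kanazawa to Nagoya avoiding Hiroshima:
Kanazawa - Nagasaki - Sapporo - Nagoya: 23 + 3 + 24 = 50
Kanazawa - Osaka - Fukuoka - Nagasaki - Sapporo - Nagoya: 24 + 7 + 9 + 3 + 24 = 67
Kanazawa - Sapporo - Nagoya: 24 + 24 = 48
Shortest: 48.

48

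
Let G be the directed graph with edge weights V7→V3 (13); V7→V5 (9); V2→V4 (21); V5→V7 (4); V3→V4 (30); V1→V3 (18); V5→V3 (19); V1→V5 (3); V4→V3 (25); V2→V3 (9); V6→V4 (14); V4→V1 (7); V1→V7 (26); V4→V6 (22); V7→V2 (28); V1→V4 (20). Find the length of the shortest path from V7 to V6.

65

Routes from V7 to V6:
V7 -> V2 -> V3 -> V4 -> V6: 28 + 9 + 30 + 22 = 89
V7 -> V5 -> V3 -> V4 -> V6: 9 + 19 + 30 + 22 = 80
V7 -> V3 -> V4 -> V6: 13 + 30 + 22 = 65
V7 -> V2 -> V4 -> V6: 28 + 21 + 22 = 71
Shortest: 65.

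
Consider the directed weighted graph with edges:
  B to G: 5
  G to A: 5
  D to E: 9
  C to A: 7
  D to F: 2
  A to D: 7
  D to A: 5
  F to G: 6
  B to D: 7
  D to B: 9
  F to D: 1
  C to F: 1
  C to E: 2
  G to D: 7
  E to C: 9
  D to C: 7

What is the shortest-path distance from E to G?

16

Paths from E to G:
E→C→F→G: 9 + 1 + 6 = 16
E→C→A→D→B→G: 9 + 7 + 7 + 9 + 5 = 37
E→C→A→D→F→G: 9 + 7 + 7 + 2 + 6 = 31
E→C→F→D→B→G: 9 + 1 + 1 + 9 + 5 = 25
The minimum is 16.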